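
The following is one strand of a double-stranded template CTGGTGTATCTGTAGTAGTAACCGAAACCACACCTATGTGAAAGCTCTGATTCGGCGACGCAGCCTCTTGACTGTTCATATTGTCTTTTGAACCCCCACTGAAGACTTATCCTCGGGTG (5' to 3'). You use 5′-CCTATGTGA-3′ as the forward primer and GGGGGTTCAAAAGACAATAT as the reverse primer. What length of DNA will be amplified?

Forward primer CCTATGTGA is found on the top strand at positions 33–41.
Taking the reverse complement of GGGGGTTCAAAAGACAATAT gives ATATTGTCTTTTGAACCCCC, found at positions 78–97 on the template; the primer anneals here to the top strand with its 3' end pointing upstream.
Product length = (reverse-primer end) − (forward-primer start) + 1 = 97 − 33 + 1 = 65 bp.

65 bp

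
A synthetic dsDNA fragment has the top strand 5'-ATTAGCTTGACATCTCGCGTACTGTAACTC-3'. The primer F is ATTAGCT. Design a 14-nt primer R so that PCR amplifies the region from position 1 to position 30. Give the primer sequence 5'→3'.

5'-GAGTTACAGTACGC-3'

The product's 3' end on the top strand is position 30.
The reverse primer anneals to the top strand over positions 17–30, i.e. to GCGTACTGTAACTC.
Its sequence written 5'→3' is the reverse complement: GAGTTACAGTACGC.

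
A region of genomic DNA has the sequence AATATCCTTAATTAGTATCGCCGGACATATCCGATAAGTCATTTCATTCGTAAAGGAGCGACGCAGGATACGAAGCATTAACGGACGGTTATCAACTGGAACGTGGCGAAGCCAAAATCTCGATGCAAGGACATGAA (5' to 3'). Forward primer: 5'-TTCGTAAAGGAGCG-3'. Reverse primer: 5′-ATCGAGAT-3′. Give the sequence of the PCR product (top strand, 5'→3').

Forward primer TTCGTAAAGGAGCG is found on the top strand at positions 47–60.
Reverse complement of the reverse primer: ATCTCGAT. This occurs on the top strand at positions 117–124.
The product is the template from position 47 through 124 (78 bp).

5'-TTCGTAAAGGAGCGACGCAGGATACGAAGCATTAACGGACGGTTATCAACTGGAACGTGGCGAAGCCAAAATCTCGAT-3'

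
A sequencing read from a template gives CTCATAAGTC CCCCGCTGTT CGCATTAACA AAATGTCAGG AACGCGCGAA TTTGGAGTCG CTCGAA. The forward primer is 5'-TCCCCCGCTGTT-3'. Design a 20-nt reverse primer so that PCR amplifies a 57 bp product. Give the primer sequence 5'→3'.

The forward primer binds at positions 9–20, so a 57 bp product ends at position 9 + 57 − 1 = 65.
The reverse primer anneals to the top strand over positions 46–65, i.e. to GCGAATTTGGAGTCGCTCGA.
Its sequence written 5'→3' is the reverse complement: TCGAGCGACTCCAAATTCGC.

5'-TCGAGCGACTCCAAATTCGC-3'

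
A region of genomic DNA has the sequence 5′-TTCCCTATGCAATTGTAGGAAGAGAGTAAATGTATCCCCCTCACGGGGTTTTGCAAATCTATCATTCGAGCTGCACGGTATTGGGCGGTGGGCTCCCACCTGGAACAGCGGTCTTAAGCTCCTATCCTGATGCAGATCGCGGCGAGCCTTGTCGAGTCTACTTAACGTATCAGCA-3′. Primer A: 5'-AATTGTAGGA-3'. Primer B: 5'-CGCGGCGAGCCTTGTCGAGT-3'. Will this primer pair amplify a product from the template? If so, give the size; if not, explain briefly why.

Primer A (AATTGTAGGA) matches the top strand at positions 11–20 (3' end points downstream).
Primer B (CGCGGCGAGCCTTGTCGAGT) also matches the top strand directly, at positions 138–157 — its reverse complement ACTCGACAAGGCTCGCCGCG is not present.
Both primers anneal to the bottom strand with 3' ends pointing the same way, so neither can prime synthesis back toward the other.

No product — both primers anneal to the same strand and extend in the same direction.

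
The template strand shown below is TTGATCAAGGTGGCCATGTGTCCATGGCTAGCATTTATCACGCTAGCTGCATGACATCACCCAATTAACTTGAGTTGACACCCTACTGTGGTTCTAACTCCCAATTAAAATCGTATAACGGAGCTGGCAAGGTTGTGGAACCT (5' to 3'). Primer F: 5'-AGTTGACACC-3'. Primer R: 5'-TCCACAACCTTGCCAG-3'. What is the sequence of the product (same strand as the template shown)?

Forward primer AGTTGACACC is found on the top strand at positions 73–82.
Taking the reverse complement of TCCACAACCTTGCCAG gives CTGGCAAGGTTGTGGA, found at positions 124–139 on the template; the primer anneals here to the top strand with its 3' end pointing upstream.
The product is the template from position 73 through 139 (67 bp).

5'-AGTTGACACCCTACTGTGGTTCTAACTCCCAATTAAAATCGTATAACGGAGCTGGCAAGGTTGTGGA-3'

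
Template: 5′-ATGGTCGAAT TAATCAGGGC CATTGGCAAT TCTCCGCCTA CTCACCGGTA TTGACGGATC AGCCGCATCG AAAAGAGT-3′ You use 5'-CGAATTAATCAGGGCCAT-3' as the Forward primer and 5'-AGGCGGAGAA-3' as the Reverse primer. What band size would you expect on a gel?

Scanning the template, CGAATTAATCAGGGCCAT occurs at positions 6–23; this primer anneals to the bottom strand there with its 3' end pointing downstream.
The reverse primer's reverse complement is TTCTCCGCCT, which matches the template at positions 30–39.
Amplicon spans positions 6–39: 34 bp.

34 bp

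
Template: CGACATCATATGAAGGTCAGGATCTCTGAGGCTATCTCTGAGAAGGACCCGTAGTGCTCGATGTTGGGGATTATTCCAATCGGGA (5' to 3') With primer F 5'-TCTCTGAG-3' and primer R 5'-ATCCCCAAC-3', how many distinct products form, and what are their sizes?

The forward primer TCTCTGAG matches the top strand at positions 23–30, 35–42.
The reverse primer's reverse complement is GTTGGGGAT, matching at positions 63–71.
Each forward site pairs with the reverse site to give a product ending at position 71: sizes 49, 37 bp.

Two products: 49 bp, 37 bp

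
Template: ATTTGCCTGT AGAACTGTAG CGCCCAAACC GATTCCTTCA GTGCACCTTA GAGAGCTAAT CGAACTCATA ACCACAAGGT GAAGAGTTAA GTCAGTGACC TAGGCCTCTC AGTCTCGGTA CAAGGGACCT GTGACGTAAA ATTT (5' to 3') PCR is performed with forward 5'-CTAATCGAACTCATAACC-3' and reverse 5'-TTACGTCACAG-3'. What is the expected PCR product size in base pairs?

84 bp

Forward primer CTAATCGAACTCATAACC is found on the top strand at positions 56–73.
The reverse primer's reverse complement is CTGTGACGTAA, which matches the template at positions 129–139.
Product length = (reverse-primer end) − (forward-primer start) + 1 = 139 − 56 + 1 = 84 bp.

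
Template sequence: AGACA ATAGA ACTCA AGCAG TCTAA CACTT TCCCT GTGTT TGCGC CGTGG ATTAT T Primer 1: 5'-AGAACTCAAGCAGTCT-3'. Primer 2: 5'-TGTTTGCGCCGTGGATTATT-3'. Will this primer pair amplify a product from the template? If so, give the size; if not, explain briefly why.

No product — both primers anneal to the same strand and extend in the same direction.

Primer 1 (AGAACTCAAGCAGTCT) matches the top strand at positions 8–23 (3' end points downstream).
Primer 2 (TGTTTGCGCCGTGGATTATT) also matches the top strand directly, at positions 37–56 — its reverse complement AATAATCCACGGCGCAAACA is not present.
Both primers anneal to the bottom strand with 3' ends pointing the same way, so neither can prime synthesis back toward the other.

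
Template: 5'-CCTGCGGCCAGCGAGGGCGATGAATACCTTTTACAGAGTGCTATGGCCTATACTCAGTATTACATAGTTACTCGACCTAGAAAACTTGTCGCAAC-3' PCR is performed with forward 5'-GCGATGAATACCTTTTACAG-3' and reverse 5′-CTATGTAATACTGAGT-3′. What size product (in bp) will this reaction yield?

The forward primer matches the template at positions 17–36.
Reverse complement of the reverse primer: ACTCAGTATTACATAG. This occurs on the top strand at positions 52–67.
Amplicon spans positions 17–67: 51 bp.

51 bp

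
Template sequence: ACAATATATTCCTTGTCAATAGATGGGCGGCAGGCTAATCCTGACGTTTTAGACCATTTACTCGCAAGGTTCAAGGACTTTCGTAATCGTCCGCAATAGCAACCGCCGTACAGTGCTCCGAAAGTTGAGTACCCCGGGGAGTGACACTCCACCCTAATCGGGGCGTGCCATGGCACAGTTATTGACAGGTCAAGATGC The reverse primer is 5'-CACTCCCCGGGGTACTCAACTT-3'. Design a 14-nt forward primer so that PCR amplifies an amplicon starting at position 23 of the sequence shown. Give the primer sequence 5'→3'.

5'-ATGGGCGGCAGGCT-3'

The reverse primer's reverse complement AAGTTGAGTACCCCGGGGAGTG matches the template at positions 122–143; the product starts at position 23.
The forward primer is identical to the top strand over positions 23–36: ATGGGCGGCAGGCT.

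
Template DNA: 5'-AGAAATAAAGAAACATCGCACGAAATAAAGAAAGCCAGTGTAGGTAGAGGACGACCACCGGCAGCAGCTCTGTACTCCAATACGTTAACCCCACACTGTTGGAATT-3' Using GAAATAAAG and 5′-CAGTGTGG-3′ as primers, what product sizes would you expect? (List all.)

97 bp, 77 bp

The forward primer GAAATAAAG matches the top strand at positions 2–10, 22–30.
The reverse primer's reverse complement is CCACACTG, matching at positions 91–98.
Each forward site pairs with the reverse site to give a product ending at position 98: sizes 97, 77 bp.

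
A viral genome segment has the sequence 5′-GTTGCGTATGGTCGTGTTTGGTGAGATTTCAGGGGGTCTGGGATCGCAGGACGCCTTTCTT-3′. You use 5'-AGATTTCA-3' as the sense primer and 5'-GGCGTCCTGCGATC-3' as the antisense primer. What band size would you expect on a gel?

32 bp

Forward primer AGATTTCA is found on the top strand at positions 24–31.
Taking the reverse complement of GGCGTCCTGCGATC gives GATCGCAGGACGCC, found at positions 42–55 on the template; the primer anneals here to the top strand with its 3' end pointing upstream.
The product runs from position 24 to position 55, so its length is 55 − 24 + 1 = 32 bp.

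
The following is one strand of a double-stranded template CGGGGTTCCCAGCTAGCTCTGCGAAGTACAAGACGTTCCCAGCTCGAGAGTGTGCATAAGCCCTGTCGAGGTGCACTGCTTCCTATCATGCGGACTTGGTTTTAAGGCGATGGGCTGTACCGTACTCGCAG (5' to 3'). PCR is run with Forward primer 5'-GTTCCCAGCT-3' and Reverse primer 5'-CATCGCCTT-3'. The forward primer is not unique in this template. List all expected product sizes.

108 bp, 78 bp

The forward primer GTTCCCAGCT matches the top strand at positions 5–14, 35–44.
The reverse primer's reverse complement is AAGGCGATG, matching at positions 104–112.
Each forward site pairs with the reverse site to give a product ending at position 112: sizes 108, 78 bp.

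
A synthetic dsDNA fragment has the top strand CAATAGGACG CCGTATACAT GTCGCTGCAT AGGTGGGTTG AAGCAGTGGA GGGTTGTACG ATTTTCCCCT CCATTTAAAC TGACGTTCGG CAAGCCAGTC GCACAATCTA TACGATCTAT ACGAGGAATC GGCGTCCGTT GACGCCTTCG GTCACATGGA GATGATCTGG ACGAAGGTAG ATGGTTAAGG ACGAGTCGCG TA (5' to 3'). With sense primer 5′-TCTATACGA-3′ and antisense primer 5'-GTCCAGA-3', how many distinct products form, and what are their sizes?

Two products: 66 bp, 57 bp

The forward primer TCTATACGA matches the top strand at positions 107–115, 116–124.
The reverse primer's reverse complement is TCTGGAC, matching at positions 166–172.
Each forward site pairs with the reverse site to give a product ending at position 172: sizes 66, 57 bp.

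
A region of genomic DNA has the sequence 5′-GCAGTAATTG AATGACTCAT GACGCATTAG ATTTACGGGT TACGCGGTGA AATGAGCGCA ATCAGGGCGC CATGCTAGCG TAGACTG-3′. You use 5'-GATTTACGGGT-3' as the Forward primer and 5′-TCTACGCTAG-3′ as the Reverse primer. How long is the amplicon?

55 bp

Scanning the template, GATTTACGGGT occurs at positions 30–40; this primer anneals to the bottom strand there with its 3' end pointing downstream.
Taking the reverse complement of TCTACGCTAG gives CTAGCGTAGA, found at positions 75–84 on the template; the primer anneals here to the top strand with its 3' end pointing upstream.
Product length = (reverse-primer end) − (forward-primer start) + 1 = 84 − 30 + 1 = 55 bp.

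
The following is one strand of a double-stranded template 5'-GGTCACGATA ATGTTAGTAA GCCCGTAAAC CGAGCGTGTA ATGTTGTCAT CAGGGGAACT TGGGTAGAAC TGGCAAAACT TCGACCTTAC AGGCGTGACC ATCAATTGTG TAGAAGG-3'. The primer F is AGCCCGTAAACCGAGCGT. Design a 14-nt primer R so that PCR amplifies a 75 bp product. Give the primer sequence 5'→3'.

5'-GCCTGTAAGGTCGA-3'

The forward primer binds at positions 20–37, so a 75 bp product ends at position 20 + 75 − 1 = 94.
The reverse primer anneals to the top strand over positions 81–94, i.e. to TCGACCTTACAGGC.
Its sequence written 5'→3' is the reverse complement: GCCTGTAAGGTCGA.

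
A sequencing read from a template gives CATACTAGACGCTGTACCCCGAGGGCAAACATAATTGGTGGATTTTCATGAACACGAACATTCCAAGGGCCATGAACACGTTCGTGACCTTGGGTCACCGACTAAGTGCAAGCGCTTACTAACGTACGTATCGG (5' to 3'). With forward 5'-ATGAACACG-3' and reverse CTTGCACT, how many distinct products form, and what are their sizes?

The forward primer ATGAACACG matches the top strand at positions 48–56, 72–80.
The reverse primer's reverse complement is AGTGCAAG, matching at positions 105–112.
Each forward site pairs with the reverse site to give a product ending at position 112: sizes 65, 41 bp.

Two products: 65 bp, 41 bp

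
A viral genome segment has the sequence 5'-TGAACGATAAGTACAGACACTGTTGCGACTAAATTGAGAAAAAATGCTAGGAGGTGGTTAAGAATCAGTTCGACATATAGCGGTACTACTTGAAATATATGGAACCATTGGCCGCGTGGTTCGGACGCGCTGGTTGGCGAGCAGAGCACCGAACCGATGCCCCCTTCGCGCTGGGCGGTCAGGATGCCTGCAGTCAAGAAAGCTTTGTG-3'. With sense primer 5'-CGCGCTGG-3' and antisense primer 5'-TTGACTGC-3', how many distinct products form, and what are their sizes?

The forward primer CGCGCTGG matches the top strand at positions 126–133, 167–174.
The reverse primer's reverse complement is GCAGTCAA, matching at positions 190–197.
Each forward site pairs with the reverse site to give a product ending at position 197: sizes 72, 31 bp.

Two products: 72 bp, 31 bp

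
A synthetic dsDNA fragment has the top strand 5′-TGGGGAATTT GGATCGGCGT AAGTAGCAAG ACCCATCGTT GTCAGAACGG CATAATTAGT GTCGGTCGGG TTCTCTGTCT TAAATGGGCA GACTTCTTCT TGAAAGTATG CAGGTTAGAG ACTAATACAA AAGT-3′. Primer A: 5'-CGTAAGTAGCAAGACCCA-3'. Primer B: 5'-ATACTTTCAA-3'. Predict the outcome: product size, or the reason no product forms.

Primer A (CGTAAGTAGCAAGACCCA) matches the top strand at positions 18–35; it acts as a forward primer.
Primer B's reverse complement is TTGAAAGTAT, matching the top strand at positions 100–109; it acts as a reverse primer.
The 3' ends face each other across positions 18–109, giving a 92 bp product.

Yes — a 92 bp product.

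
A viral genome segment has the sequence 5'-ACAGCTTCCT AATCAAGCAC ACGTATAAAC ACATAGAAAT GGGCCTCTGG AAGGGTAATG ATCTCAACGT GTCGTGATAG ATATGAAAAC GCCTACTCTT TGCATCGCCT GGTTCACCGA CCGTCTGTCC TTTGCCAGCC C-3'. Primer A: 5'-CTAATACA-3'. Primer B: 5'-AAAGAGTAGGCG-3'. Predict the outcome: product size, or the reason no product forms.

Primer A (CTAATACA) does not match the top strand, and its reverse complement TGTATTAG does not match either.
With no annealing site for primer A, no amplification occurs.

No product — primer A has no binding site in the template.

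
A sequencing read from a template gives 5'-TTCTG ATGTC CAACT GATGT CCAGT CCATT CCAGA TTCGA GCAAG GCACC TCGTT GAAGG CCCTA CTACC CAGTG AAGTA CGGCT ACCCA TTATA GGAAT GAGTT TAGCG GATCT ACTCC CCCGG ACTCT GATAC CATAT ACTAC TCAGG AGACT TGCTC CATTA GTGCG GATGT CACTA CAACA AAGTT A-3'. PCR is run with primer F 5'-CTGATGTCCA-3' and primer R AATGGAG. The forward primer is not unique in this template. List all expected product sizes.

The forward primer CTGATGTCCA matches the top strand at positions 3–12, 14–23.
The reverse primer's reverse complement is CTCCATT, matching at positions 158–164.
Each forward site pairs with the reverse site to give a product ending at position 164: sizes 162, 151 bp.

162 bp, 151 bp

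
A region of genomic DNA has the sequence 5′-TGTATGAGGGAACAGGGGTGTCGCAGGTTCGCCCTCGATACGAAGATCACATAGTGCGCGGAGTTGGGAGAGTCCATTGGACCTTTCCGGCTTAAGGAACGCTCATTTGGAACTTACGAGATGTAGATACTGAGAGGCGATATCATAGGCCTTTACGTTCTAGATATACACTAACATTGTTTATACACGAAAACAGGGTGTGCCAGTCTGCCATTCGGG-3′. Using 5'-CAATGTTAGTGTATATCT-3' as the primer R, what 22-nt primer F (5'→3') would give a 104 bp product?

The reverse primer's reverse complement AGATATACACTAACATTG matches the template at positions 162–179, so the product ends at position 179.
A 104 bp product then starts at position 179 − 104 + 1 = 76.
The forward primer is identical to the top strand there: ATTGGACCTTTCCGGCTTAAGG.

5'-ATTGGACCTTTCCGGCTTAAGG-3'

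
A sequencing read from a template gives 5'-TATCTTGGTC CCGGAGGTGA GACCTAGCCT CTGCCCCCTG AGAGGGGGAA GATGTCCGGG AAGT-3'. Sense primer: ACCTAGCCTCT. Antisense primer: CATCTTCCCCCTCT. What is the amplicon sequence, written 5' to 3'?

5'-ACCTAGCCTCTGCCCCCTGAGAGGGGGAAGATG-3'

Scanning the template, ACCTAGCCTCT occurs at positions 22–32; this primer anneals to the bottom strand there with its 3' end pointing downstream.
Reverse complement of the reverse primer: AGAGGGGGAAGATG. This occurs on the top strand at positions 41–54.
The product is the template from position 22 through 54 (33 bp).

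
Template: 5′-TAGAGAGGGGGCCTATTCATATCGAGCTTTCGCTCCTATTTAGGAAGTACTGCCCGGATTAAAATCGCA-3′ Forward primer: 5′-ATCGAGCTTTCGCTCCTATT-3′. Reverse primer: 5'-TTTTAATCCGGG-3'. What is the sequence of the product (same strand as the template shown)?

5'-ATCGAGCTTTCGCTCCTATTTAGGAAGTACTGCCCGGATTAAAA-3'

The forward primer matches the template at positions 21–40.
The reverse primer's reverse complement is CCCGGATTAAAA, which matches the template at positions 53–64.
The product is the template from position 21 through 64 (44 bp).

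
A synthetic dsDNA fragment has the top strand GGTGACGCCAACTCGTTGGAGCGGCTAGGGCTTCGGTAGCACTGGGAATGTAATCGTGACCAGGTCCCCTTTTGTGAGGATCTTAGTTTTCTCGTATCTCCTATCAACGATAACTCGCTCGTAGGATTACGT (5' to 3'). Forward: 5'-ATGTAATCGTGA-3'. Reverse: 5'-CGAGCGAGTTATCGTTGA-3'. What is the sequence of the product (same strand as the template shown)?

5'-ATGTAATCGTGACCAGGTCCCCTTTTGTGAGGATCTTAGTTTTCTCGTATCTCCTATCAACGATAACTCGCTCG-3'

The forward primer matches the template at positions 48–59.
The reverse primer's reverse complement is TCAACGATAACTCGCTCG, which matches the template at positions 104–121.
The product is the template from position 48 through 121 (74 bp).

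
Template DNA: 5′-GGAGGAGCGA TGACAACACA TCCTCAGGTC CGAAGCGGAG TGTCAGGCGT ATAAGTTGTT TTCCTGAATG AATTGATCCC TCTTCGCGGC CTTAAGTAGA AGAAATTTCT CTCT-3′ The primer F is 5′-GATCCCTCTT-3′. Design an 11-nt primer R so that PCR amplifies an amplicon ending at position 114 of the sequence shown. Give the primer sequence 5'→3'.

The forward primer binds at positions 75–84; the product's 3' end on the top strand is position 114.
The reverse primer anneals to the top strand over positions 104–114, i.e. to AATTTCTCTCT.
Its sequence written 5'→3' is the reverse complement: AGAGAGAAATT.

5'-AGAGAGAAATT-3'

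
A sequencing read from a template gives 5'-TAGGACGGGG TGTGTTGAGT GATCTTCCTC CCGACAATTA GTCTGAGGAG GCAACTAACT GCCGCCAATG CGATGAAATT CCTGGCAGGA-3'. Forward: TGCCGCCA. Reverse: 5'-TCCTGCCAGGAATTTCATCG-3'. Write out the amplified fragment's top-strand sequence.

5'-TGCCGCCAATGCGATGAAATTCCTGGCAGGA-3'

The forward primer matches the template at positions 60–67.
The reverse primer's reverse complement is CGATGAAATTCCTGGCAGGA, which matches the template at positions 71–90.
The product is the template from position 60 through 90 (31 bp).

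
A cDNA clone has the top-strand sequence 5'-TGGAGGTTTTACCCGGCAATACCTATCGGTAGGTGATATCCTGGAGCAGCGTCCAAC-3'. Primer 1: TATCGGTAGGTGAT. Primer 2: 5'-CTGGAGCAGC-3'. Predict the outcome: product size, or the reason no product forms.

Primer 1 (TATCGGTAGGTGAT) matches the top strand at positions 24–37 (3' end points downstream).
Primer 2 (CTGGAGCAGC) also matches the top strand directly, at positions 41–50 — its reverse complement GCTGCTCCAG is not present.
Both primers anneal to the bottom strand with 3' ends pointing the same way, so neither can prime synthesis back toward the other.

No product — both primers anneal to the same strand and extend in the same direction.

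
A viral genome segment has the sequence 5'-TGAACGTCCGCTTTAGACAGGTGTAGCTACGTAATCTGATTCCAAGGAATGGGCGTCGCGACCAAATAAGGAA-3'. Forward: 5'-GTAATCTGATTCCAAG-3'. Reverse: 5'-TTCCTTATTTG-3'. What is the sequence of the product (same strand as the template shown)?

5'-GTAATCTGATTCCAAGGAATGGGCGTCGCGACCAAATAAGGAA-3'

Scanning the template, GTAATCTGATTCCAAG occurs at positions 31–46; this primer anneals to the bottom strand there with its 3' end pointing downstream.
The reverse primer's reverse complement is CAAATAAGGAA, which matches the template at positions 63–73.
The product is the template from position 31 through 73 (43 bp).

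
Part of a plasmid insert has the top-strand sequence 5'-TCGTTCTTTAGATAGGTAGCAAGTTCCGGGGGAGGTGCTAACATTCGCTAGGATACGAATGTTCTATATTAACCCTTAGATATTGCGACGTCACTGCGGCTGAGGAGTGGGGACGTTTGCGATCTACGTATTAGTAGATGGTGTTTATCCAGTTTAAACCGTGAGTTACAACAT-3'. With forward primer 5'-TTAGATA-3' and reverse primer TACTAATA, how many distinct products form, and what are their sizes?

The forward primer TTAGATA matches the top strand at positions 8–14, 76–82.
The reverse primer's reverse complement is TATTAGTA, matching at positions 129–136.
Each forward site pairs with the reverse site to give a product ending at position 136: sizes 129, 61 bp.

Two products: 129 bp, 61 bp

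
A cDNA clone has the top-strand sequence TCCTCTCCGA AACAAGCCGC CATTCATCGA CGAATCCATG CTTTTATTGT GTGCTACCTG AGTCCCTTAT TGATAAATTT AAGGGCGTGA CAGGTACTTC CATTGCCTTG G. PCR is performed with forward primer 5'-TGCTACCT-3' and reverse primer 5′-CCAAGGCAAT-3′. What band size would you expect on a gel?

Scanning the template, TGCTACCT occurs at positions 52–59; this primer anneals to the bottom strand there with its 3' end pointing downstream.
Reverse complement of the reverse primer: ATTGCCTTGG. This occurs on the top strand at positions 102–111.
Product length = (reverse-primer end) − (forward-primer start) + 1 = 111 − 52 + 1 = 60 bp.

60 bp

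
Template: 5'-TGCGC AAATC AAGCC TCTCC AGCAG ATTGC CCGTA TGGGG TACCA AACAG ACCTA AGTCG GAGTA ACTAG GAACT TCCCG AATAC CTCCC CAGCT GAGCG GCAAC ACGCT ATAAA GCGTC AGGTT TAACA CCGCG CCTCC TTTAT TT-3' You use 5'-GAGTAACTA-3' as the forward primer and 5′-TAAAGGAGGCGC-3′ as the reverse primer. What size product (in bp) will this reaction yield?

The forward primer matches the template at positions 61–69.
The reverse primer's reverse complement is GCGCCTCCTTTA, which matches the template at positions 133–144.
The product runs from position 61 to position 144, so its length is 144 − 61 + 1 = 84 bp.

84 bp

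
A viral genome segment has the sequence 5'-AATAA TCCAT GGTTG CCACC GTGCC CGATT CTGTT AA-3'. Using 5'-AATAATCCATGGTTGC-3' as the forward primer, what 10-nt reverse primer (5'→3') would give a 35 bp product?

5'-AACAGAATCG-3'

The forward primer binds at positions 1–16, so a 35 bp product ends at position 1 + 35 − 1 = 35.
The reverse primer anneals to the top strand over positions 26–35, i.e. to CGATTCTGTT.
Its sequence written 5'→3' is the reverse complement: AACAGAATCG.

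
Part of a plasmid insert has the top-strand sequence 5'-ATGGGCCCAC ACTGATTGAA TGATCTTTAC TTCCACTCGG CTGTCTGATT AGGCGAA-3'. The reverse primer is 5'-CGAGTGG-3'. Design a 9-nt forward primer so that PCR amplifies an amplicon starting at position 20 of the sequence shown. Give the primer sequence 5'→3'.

The reverse primer's reverse complement CCACTCG matches the template at positions 33–39; the product starts at position 20.
The forward primer is identical to the top strand over positions 20–28: ATGATCTTT.

5'-ATGATCTTT-3'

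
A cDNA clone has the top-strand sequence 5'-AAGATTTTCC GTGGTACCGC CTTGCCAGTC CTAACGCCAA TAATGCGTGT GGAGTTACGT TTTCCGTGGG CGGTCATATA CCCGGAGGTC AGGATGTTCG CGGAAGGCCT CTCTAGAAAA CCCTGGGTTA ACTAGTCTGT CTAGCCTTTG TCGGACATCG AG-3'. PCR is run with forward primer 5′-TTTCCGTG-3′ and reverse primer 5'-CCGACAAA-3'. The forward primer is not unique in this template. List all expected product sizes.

149 bp, 94 bp

The forward primer TTTCCGTG matches the top strand at positions 6–13, 61–68.
The reverse primer's reverse complement is TTTGTCGG, matching at positions 147–154.
Each forward site pairs with the reverse site to give a product ending at position 154: sizes 149, 94 bp.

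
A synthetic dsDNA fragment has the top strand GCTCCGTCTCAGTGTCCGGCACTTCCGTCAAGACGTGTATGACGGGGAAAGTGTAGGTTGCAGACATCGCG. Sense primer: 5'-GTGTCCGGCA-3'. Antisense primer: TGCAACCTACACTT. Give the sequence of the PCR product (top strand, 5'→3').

5'-GTGTCCGGCACTTCCGTCAAGACGTGTATGACGGGGAAAGTGTAGGTTGCA-3'

Scanning the template, GTGTCCGGCA occurs at positions 12–21; this primer anneals to the bottom strand there with its 3' end pointing downstream.
The reverse primer's reverse complement is AAGTGTAGGTTGCA, which matches the template at positions 49–62.
The product is the template from position 12 through 62 (51 bp).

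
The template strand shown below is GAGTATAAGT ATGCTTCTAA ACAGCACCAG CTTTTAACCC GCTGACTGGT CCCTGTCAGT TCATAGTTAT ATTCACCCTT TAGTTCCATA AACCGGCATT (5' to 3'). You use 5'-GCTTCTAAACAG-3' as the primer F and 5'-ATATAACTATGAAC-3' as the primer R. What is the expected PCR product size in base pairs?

The forward primer matches the template at positions 13–24.
Reverse complement of the reverse primer: GTTCATAGTTATAT. This occurs on the top strand at positions 59–72.
Amplicon spans positions 13–72: 60 bp.

60 bp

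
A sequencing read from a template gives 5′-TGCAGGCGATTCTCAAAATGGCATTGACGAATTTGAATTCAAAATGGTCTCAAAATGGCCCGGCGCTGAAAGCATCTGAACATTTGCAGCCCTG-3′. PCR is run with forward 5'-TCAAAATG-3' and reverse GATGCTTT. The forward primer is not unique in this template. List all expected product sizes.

64 bp, 38 bp, 27 bp

The forward primer TCAAAATG matches the top strand at positions 13–20, 39–46, 50–57.
The reverse primer's reverse complement is AAAGCATC, matching at positions 69–76.
Each forward site pairs with the reverse site to give a product ending at position 76: sizes 64, 38, 27 bp.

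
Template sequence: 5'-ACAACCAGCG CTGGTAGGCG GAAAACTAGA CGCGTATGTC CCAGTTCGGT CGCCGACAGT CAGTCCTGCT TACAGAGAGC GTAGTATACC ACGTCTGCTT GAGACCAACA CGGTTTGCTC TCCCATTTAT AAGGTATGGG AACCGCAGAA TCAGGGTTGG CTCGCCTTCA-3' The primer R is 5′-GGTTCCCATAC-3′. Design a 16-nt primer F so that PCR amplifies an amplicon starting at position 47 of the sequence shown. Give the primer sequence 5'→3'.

5'-CGGTCGCCGACAGTCA-3'

The reverse primer's reverse complement GTATGGGAACC matches the template at positions 134–144; the product starts at position 47.
The forward primer is identical to the top strand over positions 47–62: CGGTCGCCGACAGTCA.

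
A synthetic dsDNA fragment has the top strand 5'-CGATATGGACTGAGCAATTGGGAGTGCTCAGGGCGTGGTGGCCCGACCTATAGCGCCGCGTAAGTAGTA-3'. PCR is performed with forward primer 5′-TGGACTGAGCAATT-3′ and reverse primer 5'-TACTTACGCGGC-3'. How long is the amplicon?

Scanning the template, TGGACTGAGCAATT occurs at positions 6–19; this primer anneals to the bottom strand there with its 3' end pointing downstream.
The reverse primer's reverse complement is GCCGCGTAAGTA, which matches the template at positions 55–66.
Amplicon spans positions 6–66: 61 bp.

61 bp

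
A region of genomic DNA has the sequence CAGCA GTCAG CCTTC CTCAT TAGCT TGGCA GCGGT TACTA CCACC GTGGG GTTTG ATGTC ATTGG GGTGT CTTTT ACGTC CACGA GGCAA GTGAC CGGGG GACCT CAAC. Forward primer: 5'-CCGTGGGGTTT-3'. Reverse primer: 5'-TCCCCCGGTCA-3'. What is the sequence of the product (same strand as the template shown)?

5'-CCGTGGGGTTTGATGTCATTGGGGTGTCTTTTACGTCCACGAGGCAAGTGACCGGGGGA-3'

Scanning the template, CCGTGGGGTTT occurs at positions 44–54; this primer anneals to the bottom strand there with its 3' end pointing downstream.
Reverse complement of the reverse primer: TGACCGGGGGA. This occurs on the top strand at positions 92–102.
The product is the template from position 44 through 102 (59 bp).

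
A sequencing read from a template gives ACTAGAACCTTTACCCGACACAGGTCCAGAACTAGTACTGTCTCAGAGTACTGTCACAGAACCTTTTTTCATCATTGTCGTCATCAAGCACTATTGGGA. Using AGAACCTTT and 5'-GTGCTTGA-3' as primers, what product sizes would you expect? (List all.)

88 bp, 34 bp

The forward primer AGAACCTTT matches the top strand at positions 4–12, 58–66.
The reverse primer's reverse complement is TCAAGCAC, matching at positions 84–91.
Each forward site pairs with the reverse site to give a product ending at position 91: sizes 88, 34 bp.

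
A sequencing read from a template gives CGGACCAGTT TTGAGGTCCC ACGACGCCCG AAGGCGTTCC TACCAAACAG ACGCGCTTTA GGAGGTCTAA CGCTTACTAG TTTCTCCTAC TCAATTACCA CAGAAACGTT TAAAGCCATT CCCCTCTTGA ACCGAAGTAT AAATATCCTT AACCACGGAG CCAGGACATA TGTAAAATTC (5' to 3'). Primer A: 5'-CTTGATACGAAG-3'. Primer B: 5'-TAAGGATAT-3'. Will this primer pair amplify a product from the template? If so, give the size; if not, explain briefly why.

No product — primer A has no binding site in the template.

Primer A (CTTGATACGAAG) does not match the top strand, and its reverse complement CTTCGTATCAAG does not match either.
With no annealing site for primer A, no amplification occurs.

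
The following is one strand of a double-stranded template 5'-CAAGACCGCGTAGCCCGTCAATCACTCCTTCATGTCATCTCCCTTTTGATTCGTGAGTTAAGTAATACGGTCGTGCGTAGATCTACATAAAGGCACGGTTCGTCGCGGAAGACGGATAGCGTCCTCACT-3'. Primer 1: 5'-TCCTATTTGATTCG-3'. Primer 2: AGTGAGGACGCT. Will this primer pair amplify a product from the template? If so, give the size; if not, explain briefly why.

No product — primer 1 has no binding site in the template.

Primer 1 (TCCTATTTGATTCG) does not match the top strand, and its reverse complement CGAATCAAATAGGA does not match either.
With no annealing site for primer 1, no amplification occurs.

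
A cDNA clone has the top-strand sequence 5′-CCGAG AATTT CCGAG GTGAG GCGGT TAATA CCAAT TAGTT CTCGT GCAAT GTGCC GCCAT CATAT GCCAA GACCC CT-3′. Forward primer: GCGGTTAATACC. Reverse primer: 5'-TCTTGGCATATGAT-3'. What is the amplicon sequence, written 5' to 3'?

5'-GCGGTTAATACCAATTAGTTCTCGTGCAATGTGCCGCCATCATATGCCAAGA-3'

Scanning the template, GCGGTTAATACC occurs at positions 21–32; this primer anneals to the bottom strand there with its 3' end pointing downstream.
Taking the reverse complement of TCTTGGCATATGAT gives ATCATATGCCAAGA, found at positions 59–72 on the template; the primer anneals here to the top strand with its 3' end pointing upstream.
The product is the template from position 21 through 72 (52 bp).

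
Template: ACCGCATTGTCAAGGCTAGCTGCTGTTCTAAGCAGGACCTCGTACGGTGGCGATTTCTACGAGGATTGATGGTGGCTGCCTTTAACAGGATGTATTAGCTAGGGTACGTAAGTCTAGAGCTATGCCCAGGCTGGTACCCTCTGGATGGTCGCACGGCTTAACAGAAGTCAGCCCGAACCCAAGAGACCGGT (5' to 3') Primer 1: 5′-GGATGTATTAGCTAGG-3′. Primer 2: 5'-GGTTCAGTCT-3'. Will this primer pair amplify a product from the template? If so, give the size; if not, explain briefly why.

No product — primer 2 has no binding site in the template.

Primer 2 (GGTTCAGTCT) does not match the top strand, and its reverse complement AGACTGAACC does not match either.
With no annealing site for primer 2, no amplification occurs.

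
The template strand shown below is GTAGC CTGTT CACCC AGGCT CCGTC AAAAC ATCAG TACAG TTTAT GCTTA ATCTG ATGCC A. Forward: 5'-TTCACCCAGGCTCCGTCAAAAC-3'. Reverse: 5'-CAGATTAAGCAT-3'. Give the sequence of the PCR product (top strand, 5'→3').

Scanning the template, TTCACCCAGGCTCCGTCAAAAC occurs at positions 9–30; this primer anneals to the bottom strand there with its 3' end pointing downstream.
The reverse primer's reverse complement is ATGCTTAATCTG, which matches the template at positions 44–55.
The product is the template from position 9 through 55 (47 bp).

5'-TTCACCCAGGCTCCGTCAAAACATCAGTACAGTTTATGCTTAATCTG-3'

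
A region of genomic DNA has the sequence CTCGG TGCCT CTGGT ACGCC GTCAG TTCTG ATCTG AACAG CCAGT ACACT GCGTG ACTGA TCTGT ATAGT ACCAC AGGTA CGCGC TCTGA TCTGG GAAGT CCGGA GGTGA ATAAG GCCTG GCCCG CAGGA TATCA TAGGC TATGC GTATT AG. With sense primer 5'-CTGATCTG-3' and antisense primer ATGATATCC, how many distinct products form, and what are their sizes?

Three products: 109 bp, 80 bp, 50 bp

The forward primer CTGATCTG matches the top strand at positions 28–35, 57–64, 87–94.
The reverse primer's reverse complement is GGATATCAT, matching at positions 128–136.
Each forward site pairs with the reverse site to give a product ending at position 136: sizes 109, 80, 50 bp.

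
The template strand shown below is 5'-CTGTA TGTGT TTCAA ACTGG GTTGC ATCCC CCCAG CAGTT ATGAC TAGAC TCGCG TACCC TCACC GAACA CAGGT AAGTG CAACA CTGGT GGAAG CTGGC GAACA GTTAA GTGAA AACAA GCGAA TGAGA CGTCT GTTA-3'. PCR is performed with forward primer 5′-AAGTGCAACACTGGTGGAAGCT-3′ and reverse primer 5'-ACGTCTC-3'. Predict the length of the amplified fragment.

58 bp

Forward primer AAGTGCAACACTGGTGGAAGCT is found on the top strand at positions 76–97.
The reverse primer's reverse complement is GAGACGT, which matches the template at positions 127–133.
Amplicon spans positions 76–133: 58 bp.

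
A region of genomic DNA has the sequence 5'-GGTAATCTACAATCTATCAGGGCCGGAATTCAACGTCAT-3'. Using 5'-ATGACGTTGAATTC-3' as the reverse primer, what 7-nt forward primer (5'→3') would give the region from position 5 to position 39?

5'-ATCTACA-3'

The reverse primer's reverse complement GAATTCAACGTCAT matches the template at positions 26–39; the product starts at position 5.
The forward primer is identical to the top strand over positions 5–11: ATCTACA.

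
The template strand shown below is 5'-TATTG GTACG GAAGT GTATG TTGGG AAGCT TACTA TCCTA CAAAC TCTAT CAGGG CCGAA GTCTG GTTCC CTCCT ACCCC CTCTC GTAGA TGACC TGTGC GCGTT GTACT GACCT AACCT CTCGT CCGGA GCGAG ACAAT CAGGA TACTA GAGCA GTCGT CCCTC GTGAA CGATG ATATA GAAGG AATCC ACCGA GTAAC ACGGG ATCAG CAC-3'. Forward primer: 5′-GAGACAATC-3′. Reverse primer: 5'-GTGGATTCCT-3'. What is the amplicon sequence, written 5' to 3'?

The forward primer matches the template at positions 133–141.
Taking the reverse complement of GTGGATTCCT gives AGGAATCCAC, found at positions 183–192 on the template; the primer anneals here to the top strand with its 3' end pointing upstream.
The product is the template from position 133 through 192 (60 bp).

5'-GAGACAATCAGGATACTAGAGCAGTCGTCCCTCGTGAACGATGATATAGAAGGAATCCAC-3'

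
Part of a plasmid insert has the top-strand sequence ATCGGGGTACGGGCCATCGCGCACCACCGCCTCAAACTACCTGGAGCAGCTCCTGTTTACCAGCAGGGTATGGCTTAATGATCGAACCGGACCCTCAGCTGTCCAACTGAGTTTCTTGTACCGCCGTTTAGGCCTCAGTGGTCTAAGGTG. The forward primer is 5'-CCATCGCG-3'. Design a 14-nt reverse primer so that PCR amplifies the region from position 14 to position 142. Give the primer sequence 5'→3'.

The product's 3' end on the top strand is position 142.
The reverse primer anneals to the top strand over positions 129–142, i.e. to TAGGCCTCAGTGGT.
Its sequence written 5'→3' is the reverse complement: ACCACTGAGGCCTA.

5'-ACCACTGAGGCCTA-3'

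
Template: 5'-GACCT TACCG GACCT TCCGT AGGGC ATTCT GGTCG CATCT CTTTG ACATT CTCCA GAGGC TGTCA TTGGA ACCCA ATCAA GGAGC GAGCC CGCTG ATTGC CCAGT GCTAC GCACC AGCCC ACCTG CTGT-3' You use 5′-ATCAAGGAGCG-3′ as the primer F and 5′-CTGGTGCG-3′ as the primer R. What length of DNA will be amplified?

42 bp

Forward primer ATCAAGGAGCG is found on the top strand at positions 76–86.
Reverse complement of the reverse primer: CGCACCAG. This occurs on the top strand at positions 110–117.
Amplicon spans positions 76–117: 42 bp.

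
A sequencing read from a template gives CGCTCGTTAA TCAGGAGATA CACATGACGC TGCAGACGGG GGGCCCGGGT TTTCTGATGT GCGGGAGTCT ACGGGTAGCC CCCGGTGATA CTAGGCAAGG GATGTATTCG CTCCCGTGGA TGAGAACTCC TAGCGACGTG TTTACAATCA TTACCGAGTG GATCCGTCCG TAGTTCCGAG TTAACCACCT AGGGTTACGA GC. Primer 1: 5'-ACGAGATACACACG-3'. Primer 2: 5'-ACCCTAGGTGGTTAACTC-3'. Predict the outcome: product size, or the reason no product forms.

Primer 1 (ACGAGATACACACG) does not match the top strand, and its reverse complement CGTGTGTATCTCGT does not match either.
With no annealing site for primer 1, no amplification occurs.

No product — primer 1 has no binding site in the template.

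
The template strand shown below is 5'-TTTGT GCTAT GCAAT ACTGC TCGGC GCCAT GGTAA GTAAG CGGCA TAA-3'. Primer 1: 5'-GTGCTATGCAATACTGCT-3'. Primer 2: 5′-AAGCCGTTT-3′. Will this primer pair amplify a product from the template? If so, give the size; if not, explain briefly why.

Primer 2 (AAGCCGTTT) does not match the top strand, and its reverse complement AAACGGCTT does not match either.
With no annealing site for primer 2, no amplification occurs.

No product — primer 2 has no binding site in the template.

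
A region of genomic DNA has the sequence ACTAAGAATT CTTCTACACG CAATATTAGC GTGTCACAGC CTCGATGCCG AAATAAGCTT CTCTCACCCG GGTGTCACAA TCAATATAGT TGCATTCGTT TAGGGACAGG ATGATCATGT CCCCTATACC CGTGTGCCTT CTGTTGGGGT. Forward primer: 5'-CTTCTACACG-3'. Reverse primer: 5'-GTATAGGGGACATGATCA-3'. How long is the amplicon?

Forward primer CTTCTACACG is found on the top strand at positions 11–20.
Taking the reverse complement of GTATAGGGGACATGATCA gives TGATCATGTCCCCTATAC, found at positions 112–129 on the template; the primer anneals here to the top strand with its 3' end pointing upstream.
The product runs from position 11 to position 129, so its length is 129 − 11 + 1 = 119 bp.

119 bp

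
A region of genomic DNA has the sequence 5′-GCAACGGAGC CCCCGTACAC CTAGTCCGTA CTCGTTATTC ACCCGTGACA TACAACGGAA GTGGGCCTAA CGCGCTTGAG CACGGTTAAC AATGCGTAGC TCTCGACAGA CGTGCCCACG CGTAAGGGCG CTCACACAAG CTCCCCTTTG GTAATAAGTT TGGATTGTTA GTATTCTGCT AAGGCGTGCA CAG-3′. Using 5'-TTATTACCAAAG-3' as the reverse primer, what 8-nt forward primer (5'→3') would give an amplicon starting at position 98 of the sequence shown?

5'-AGCTCTCG-3'

The reverse primer's reverse complement CTTTGGTAATAA matches the template at positions 146–157; the product starts at position 98.
The forward primer is identical to the top strand over positions 98–105: AGCTCTCG.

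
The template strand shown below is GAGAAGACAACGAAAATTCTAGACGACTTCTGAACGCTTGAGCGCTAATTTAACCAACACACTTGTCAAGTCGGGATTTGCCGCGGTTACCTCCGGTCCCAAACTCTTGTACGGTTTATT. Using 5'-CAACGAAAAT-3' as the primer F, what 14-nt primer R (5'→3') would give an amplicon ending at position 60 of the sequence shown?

5'-GTGTTGGTTAAATT-3'

The forward primer binds at positions 8–17; the product's 3' end on the top strand is position 60.
The reverse primer anneals to the top strand over positions 47–60, i.e. to AATTTAACCAACAC.
Its sequence written 5'→3' is the reverse complement: GTGTTGGTTAAATT.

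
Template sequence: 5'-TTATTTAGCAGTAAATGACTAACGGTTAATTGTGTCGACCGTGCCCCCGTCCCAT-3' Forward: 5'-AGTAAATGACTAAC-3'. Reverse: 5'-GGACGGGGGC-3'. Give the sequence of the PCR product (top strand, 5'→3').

5'-AGTAAATGACTAACGGTTAATTGTGTCGACCGTGCCCCCGTCC-3'

The forward primer matches the template at positions 10–23.
Taking the reverse complement of GGACGGGGGC gives GCCCCCGTCC, found at positions 43–52 on the template; the primer anneals here to the top strand with its 3' end pointing upstream.
The product is the template from position 10 through 52 (43 bp).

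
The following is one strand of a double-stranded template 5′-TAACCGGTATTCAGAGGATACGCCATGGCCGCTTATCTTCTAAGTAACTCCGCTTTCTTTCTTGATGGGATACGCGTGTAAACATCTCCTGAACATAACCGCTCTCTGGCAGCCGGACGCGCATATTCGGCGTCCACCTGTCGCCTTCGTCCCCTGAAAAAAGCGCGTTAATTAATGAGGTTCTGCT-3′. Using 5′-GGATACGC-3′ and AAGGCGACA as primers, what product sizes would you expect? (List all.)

132 bp, 80 bp

The forward primer GGATACGC matches the top strand at positions 16–23, 68–75.
The reverse primer's reverse complement is TGTCGCCTT, matching at positions 139–147.
Each forward site pairs with the reverse site to give a product ending at position 147: sizes 132, 80 bp.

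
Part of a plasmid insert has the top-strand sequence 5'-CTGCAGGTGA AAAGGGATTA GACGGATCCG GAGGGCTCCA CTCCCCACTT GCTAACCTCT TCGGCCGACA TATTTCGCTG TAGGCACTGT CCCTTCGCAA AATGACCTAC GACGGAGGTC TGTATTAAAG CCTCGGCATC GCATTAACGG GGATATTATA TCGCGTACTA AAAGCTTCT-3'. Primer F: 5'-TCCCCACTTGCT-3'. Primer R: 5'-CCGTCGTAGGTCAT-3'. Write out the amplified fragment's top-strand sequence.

5'-TCCCCACTTGCTAACCTCTTCGGCCGACATATTTCGCTGTAGGCACTGTCCCTTCGCAAAATGACCTACGACGG-3'

Forward primer TCCCCACTTGCT is found on the top strand at positions 42–53.
Reverse complement of the reverse primer: ATGACCTACGACGG. This occurs on the top strand at positions 102–115.
The product is the template from position 42 through 115 (74 bp).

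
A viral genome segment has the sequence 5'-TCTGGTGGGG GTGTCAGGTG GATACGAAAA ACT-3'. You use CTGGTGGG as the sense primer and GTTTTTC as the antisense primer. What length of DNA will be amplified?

31 bp

Forward primer CTGGTGGG is found on the top strand at positions 2–9.
Taking the reverse complement of GTTTTTC gives GAAAAAC, found at positions 26–32 on the template; the primer anneals here to the top strand with its 3' end pointing upstream.
Amplicon spans positions 2–32: 31 bp.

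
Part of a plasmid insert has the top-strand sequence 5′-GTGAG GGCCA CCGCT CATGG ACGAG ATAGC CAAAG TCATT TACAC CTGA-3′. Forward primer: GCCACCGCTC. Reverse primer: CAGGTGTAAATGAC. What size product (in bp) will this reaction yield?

42 bp

Forward primer GCCACCGCTC is found on the top strand at positions 7–16.
Taking the reverse complement of CAGGTGTAAATGAC gives GTCATTTACACCTG, found at positions 35–48 on the template; the primer anneals here to the top strand with its 3' end pointing upstream.
The product runs from position 7 to position 48, so its length is 48 − 7 + 1 = 42 bp.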